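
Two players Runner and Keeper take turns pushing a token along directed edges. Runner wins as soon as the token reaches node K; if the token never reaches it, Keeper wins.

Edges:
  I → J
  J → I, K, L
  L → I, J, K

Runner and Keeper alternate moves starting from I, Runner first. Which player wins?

Keeper

Track states (vertex, player-to-move).
A0 = {(K,Runner), (K,Keeper)}
A1: add {(J,Runner), (L,Runner)}.
A2: add {(I,Keeper)}.
A3 = A2; e.g. (I,Runner) stays out. (I,Runner) never enters ⇒ Keeper avoids the target.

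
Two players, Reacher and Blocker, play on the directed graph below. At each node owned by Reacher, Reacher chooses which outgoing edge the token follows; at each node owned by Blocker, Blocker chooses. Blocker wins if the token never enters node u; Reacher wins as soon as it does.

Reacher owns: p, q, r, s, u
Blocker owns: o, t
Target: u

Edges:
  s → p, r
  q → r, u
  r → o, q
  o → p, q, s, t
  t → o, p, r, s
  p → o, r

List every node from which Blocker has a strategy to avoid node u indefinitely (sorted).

A0 = {u}
A1: add {q} — q (Reacher) has q→u.
A2: add {r} — r (Reacher) has r→q.
A3: add {p, s} — p (Reacher) has p→r; s (Reacher) has s→r.
A4 = A3; e.g. o (Blocker) can still go to t. Fixed point.
Reacher's attractor = {p, q, r, s, u}; Blocker avoids the target exactly from the complement.

o, t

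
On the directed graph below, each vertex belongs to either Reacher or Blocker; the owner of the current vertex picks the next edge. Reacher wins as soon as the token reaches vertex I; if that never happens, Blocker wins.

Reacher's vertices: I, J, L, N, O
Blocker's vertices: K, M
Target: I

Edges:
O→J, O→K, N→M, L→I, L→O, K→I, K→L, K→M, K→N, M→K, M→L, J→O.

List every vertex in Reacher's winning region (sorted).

A0 = {I}
A1: add {L} — L (Reacher) has L→I.
A2 = A1; e.g. J (Reacher) has no edge into A1. Fixed point.
Reacher's winning region = {I, L}.

I, L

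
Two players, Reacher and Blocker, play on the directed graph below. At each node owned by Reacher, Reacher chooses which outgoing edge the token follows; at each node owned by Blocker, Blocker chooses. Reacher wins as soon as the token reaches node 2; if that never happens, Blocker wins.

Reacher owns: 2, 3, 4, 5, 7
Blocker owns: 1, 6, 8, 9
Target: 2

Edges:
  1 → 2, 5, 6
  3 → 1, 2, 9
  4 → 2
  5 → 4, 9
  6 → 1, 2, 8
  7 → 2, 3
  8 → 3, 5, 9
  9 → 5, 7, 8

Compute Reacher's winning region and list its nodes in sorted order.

2, 3, 4, 5, 7

A0 = {2}
A1: add {3, 4, 7} — 3 (Reacher) has 3→2; 4 (Reacher) has 4→2; 7 (Reacher) has 7→2.
A2: add {5} — 5 (Reacher) has 5→4.
A3 = A2; e.g. 1 (Blocker) can still go to 6. Fixed point.
Reacher's winning region = {2, 3, 4, 5, 7}.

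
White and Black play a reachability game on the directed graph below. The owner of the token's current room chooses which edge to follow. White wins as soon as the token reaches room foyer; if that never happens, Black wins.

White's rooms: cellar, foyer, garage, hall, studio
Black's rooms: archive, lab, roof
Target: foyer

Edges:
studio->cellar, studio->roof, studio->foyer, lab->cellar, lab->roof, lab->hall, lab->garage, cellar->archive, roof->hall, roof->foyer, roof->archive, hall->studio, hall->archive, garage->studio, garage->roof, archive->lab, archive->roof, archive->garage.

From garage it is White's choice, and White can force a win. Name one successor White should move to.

studio

A0 = {foyer}
A1: add {studio} — studio (White) has studio→foyer.
A2: add {garage, hall} — hall (White) has hall→studio; garage (White) has garage→studio.
A3 = A2; e.g. lab (Black) can still go to cellar. Fixed point.
From garage, successor studio is in the attractor (rank 1); the other successor roof is not.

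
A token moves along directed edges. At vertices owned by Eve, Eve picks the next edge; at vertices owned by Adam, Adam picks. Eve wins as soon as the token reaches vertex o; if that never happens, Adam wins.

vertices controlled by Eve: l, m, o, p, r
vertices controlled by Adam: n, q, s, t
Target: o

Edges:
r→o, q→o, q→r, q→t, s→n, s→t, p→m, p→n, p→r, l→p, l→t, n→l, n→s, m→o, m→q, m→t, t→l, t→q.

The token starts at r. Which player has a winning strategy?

Eve

A0 = {o}
A1: add {m, r} — m (Eve) has m→o; r (Eve) has r→o.
r ∈ A1, so Eve can force the target.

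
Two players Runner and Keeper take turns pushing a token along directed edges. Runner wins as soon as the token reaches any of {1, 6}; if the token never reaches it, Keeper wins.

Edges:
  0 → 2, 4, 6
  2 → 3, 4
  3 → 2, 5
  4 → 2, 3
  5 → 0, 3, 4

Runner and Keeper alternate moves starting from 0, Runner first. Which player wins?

Runner

Track states (vertex, player-to-move).
A0 = {(1,Runner), (1,Keeper), (6,Runner), (6,Keeper)}
A1: add {(0,Runner)}.
(0,Runner) ∈ A1 ⇒ Runner forces the target.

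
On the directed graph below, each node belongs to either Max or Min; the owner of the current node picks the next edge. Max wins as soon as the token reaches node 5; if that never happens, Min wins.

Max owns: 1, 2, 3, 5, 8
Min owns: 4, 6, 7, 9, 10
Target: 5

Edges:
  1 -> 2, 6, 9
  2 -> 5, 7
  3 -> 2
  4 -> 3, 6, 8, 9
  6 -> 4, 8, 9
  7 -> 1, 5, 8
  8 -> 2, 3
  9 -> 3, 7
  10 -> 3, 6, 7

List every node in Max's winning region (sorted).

1, 2, 3, 5, 7, 8, 9

A0 = {5}
A1: add {2} — 2 (Max) has 2→5.
A2: add {1, 3, 8} — 1 (Max) has 1→2; 3 (Max) has 3→2; 8 (Max) has 8→2.
A3: add {7} — 7 (Min): all of {1, 5, 8} already in.
A4: add {9} — 9 (Min): all of {3, 7} already in.
A5 = A4; e.g. 4 (Min) can still go to 6. Fixed point.
Max's winning region = {1, 2, 3, 5, 7, 8, 9}.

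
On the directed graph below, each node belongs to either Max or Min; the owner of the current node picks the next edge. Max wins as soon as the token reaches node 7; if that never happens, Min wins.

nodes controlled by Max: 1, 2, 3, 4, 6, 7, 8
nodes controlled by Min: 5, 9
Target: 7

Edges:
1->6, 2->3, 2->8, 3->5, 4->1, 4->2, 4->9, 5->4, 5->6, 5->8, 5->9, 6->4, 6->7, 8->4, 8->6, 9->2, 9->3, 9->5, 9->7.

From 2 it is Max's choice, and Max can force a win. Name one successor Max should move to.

A0 = {7}
A1: add {6} — 6 (Max) has 6→7.
A2: add {1, 8} — 1 (Max) has 1→6; 8 (Max) has 8→6.
A3: add {2, 4} — 2 (Max) has 2→8; 4 (Max) has 4→1.
A4 = A3; e.g. 3 (Max) has no edge into A3. Fixed point.
From 2, successor 8 is in the attractor (rank 2); the other successor 3 is not.

8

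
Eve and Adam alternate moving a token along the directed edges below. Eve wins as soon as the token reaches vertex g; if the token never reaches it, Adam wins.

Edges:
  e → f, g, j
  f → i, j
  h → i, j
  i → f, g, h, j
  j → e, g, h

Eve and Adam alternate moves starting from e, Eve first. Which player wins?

Track states (vertex, player-to-move).
A0 = {(g,Eve), (g,Adam)}
A1: add {(e,Eve), (i,Eve), (j,Eve)}.
(e,Eve) ∈ A1 ⇒ Eve forces the target.

Eve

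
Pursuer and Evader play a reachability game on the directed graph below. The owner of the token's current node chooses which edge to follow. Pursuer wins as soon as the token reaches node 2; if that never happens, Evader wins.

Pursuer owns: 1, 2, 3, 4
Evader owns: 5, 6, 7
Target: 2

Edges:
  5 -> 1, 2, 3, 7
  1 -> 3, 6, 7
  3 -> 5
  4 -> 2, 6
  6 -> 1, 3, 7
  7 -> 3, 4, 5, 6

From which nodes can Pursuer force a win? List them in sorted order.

2, 4

A0 = {2}
A1: add {4} — 4 (Pursuer) has 4→2.
A2 = A1; e.g. 1 (Pursuer) has no edge into A1. Fixed point.
Pursuer's winning region = {2, 4}.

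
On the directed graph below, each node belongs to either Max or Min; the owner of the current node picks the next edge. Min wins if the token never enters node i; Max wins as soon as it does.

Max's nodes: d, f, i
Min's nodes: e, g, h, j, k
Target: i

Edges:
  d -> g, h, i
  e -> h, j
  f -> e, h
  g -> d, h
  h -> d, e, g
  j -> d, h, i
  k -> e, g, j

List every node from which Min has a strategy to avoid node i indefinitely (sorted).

e, f, g, h, j, k

A0 = {i}
A1: add {d} — d (Max) has d→i.
A2 = A1; e.g. e (Min) can still go to h. Fixed point.
Max's attractor = {d, i}; Min avoids the target exactly from the complement.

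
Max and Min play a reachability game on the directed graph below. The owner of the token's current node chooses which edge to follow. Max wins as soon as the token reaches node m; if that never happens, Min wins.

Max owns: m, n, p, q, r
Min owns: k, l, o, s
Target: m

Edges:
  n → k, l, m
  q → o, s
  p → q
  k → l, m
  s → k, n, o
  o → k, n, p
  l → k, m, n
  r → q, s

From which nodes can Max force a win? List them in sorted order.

m, n

A0 = {m}
A1: add {n} — n (Max) has n→m.
A2 = A1; e.g. k (Min) can still go to l. Fixed point.
Max's winning region = {m, n}.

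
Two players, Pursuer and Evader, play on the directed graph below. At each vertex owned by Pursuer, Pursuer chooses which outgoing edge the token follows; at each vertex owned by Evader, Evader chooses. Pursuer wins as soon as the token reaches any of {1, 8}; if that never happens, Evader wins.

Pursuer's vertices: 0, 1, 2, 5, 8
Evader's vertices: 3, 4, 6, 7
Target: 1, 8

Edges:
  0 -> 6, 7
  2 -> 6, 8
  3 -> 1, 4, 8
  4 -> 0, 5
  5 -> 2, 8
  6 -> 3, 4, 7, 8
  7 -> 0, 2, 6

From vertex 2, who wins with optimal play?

A0 = {1, 8}
A1: add {2, 5} — 2 (Pursuer) has 2→8; 5 (Pursuer) has 5→8.
A2 = A1; e.g. 0 (Pursuer) has no edge into A1. Fixed point.
2 ∈ A1, so Pursuer can force the target.

Pursuer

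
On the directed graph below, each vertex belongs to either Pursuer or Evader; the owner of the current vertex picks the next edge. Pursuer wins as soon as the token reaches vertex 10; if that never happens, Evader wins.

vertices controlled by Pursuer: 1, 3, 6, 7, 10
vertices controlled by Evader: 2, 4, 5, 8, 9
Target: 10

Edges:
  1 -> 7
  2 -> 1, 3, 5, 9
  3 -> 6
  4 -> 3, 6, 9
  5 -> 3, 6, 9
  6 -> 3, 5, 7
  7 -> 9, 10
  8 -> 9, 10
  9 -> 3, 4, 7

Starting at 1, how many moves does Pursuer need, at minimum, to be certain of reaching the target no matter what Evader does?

A0 = {10}
A1: add {7} — 7 (Pursuer) has 7→10.
A2: add {1, 6} — 1 (Pursuer) has 1→7; 6 (Pursuer) has 6→7.
1 enters the attractor at level 2, so Pursuer can force the target in 2 moves from there.

2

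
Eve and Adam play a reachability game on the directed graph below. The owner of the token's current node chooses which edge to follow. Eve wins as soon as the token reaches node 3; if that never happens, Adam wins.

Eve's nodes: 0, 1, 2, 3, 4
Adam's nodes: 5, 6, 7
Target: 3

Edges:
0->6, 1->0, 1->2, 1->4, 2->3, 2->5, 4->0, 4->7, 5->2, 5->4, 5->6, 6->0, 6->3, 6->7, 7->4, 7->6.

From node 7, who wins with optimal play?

Adam

A0 = {3}
A1: add {2} — 2 (Eve) has 2→3.
A2: add {1} — 1 (Eve) has 1→2.
A3 = A2; e.g. 0 (Eve) has no edge into A2. Fixed point.
7 never enters the attractor, so Adam can avoid the target forever.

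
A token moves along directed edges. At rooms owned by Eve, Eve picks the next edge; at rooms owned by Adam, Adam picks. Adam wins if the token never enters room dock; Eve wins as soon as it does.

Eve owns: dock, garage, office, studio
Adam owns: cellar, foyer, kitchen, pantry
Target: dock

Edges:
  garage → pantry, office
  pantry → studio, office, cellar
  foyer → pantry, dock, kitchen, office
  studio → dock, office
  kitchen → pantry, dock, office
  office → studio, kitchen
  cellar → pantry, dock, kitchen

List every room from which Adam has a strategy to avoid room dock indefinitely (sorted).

A0 = {dock}
A1: add {studio} — studio (Eve) has studio→dock.
A2: add {office} — office (Eve) has office→studio.
A3: add {garage} — garage (Eve) has garage→office.
A4 = A3; e.g. pantry (Adam) can still go to cellar. Fixed point.
Eve's attractor = {dock, garage, office, studio}; Adam avoids the target exactly from the complement.

cellar, foyer, kitchen, pantry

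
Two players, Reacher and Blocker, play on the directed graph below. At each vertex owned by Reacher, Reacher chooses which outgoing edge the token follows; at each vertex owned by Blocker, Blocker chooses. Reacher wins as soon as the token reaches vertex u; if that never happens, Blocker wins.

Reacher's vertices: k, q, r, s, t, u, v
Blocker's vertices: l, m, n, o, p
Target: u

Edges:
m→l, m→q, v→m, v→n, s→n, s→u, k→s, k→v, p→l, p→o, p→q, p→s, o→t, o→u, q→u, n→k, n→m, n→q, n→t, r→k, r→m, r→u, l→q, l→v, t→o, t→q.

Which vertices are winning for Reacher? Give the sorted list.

k, o, q, r, s, t, u

A0 = {u}
A1: add {q, r, s} — q (Reacher) has q→u; r (Reacher) has r→u; s (Reacher) has s→u.
A2: add {k, t} — k (Reacher) has k→s; t (Reacher) has t→q.
A3: add {o} — o (Blocker): all of {t, u} already in.
A4 = A3; e.g. l (Blocker) can still go to v. Fixed point.
Reacher's winning region = {k, o, q, r, s, t, u}.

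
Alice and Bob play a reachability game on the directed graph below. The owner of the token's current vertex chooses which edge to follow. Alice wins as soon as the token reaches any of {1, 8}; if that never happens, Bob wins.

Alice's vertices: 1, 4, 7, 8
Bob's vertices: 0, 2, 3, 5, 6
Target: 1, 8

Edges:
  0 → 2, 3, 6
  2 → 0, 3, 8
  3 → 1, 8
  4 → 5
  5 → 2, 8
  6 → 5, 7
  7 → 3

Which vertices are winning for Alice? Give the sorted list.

1, 3, 7, 8

A0 = {1, 8}
A1: add {3} — 3 (Bob): all of {1, 8} already in.
A2: add {7} — 7 (Alice) has 7→3.
A3 = A2; e.g. 0 (Bob) can still go to 2. Fixed point.
Alice's winning region = {1, 3, 7, 8}.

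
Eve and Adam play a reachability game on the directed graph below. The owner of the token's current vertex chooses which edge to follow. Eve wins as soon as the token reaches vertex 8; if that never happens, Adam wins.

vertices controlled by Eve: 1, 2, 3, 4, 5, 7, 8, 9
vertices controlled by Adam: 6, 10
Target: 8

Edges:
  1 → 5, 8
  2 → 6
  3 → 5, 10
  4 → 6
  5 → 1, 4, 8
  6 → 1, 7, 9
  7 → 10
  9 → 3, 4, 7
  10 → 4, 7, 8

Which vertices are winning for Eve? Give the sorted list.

1, 3, 5, 8, 9

A0 = {8}
A1: add {1, 5} — 1 (Eve) has 1→8; 5 (Eve) has 5→8.
A2: add {3} — 3 (Eve) has 3→5.
A3: add {9} — 9 (Eve) has 9→3.
A4 = A3; e.g. 2 (Eve) has no edge into A3. Fixed point.
Eve's winning region = {1, 3, 5, 8, 9}.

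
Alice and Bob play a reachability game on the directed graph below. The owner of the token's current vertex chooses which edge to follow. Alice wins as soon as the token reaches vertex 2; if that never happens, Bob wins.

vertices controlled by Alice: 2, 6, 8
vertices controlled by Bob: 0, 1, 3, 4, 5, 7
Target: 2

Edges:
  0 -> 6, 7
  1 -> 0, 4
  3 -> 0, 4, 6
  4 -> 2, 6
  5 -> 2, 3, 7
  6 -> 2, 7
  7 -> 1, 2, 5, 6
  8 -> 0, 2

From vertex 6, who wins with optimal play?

Alice

A0 = {2}
A1: add {6, 8} — 6 (Alice) has 6→2; 8 (Alice) has 8→2.
6 ∈ A1, so Alice can force the target.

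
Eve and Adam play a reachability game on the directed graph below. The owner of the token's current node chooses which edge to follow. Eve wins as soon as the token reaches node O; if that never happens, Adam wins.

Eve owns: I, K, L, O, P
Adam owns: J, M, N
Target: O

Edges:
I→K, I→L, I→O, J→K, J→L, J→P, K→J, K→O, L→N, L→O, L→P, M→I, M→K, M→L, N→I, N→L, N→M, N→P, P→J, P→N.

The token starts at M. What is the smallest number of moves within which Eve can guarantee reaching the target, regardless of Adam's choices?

2

A0 = {O}
A1: add {I, K, L} — I (Eve) has I→O; K (Eve) has K→O; L (Eve) has L→O.
A2: add {M} — M (Adam): all of {I, K, L} already in.
A3 = A2; e.g. J (Adam) can still go to P. Fixed point.
M enters the attractor at level 2, so Eve can force the target in 2 moves from there.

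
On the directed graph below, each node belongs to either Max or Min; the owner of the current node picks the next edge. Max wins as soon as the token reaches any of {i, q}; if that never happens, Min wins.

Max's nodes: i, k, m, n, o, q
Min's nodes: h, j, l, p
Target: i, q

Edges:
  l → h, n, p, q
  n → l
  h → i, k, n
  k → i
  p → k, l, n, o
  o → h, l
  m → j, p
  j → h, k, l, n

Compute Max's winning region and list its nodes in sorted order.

A0 = {i, q}
A1: add {k} — k (Max) has k→i.
A2 = A1; e.g. h (Min) can still go to n. Fixed point.
Max's winning region = {i, k, q}.

i, k, q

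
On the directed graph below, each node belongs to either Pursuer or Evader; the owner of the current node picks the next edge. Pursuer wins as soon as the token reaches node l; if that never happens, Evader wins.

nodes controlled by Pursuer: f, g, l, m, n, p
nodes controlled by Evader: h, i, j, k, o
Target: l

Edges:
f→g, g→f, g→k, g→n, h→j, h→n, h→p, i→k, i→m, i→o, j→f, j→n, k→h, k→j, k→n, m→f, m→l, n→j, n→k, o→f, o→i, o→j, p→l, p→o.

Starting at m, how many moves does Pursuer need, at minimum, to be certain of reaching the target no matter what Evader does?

A0 = {l}
A1: add {m, p} — m (Pursuer) has m→l; p (Pursuer) has p→l.
A2 = A1; e.g. f (Pursuer) has no edge into A1. Fixed point.
m enters the attractor at level 1, so Pursuer can force the target in 1 move from there.

1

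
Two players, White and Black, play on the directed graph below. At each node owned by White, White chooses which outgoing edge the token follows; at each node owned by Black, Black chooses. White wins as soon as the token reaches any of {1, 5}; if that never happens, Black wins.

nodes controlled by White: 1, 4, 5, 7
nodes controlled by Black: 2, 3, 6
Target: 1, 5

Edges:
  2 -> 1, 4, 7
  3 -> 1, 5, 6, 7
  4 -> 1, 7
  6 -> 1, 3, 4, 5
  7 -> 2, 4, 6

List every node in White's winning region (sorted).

A0 = {1, 5}
A1: add {4} — 4 (White) has 4→1.
A2: add {7} — 7 (White) has 7→4.
A3: add {2} — 2 (Black): all of {1, 4, 7} already in.
A4 = A3; e.g. 3 (Black) can still go to 6. Fixed point.
White's winning region = {1, 2, 4, 5, 7}.

1, 2, 4, 5, 7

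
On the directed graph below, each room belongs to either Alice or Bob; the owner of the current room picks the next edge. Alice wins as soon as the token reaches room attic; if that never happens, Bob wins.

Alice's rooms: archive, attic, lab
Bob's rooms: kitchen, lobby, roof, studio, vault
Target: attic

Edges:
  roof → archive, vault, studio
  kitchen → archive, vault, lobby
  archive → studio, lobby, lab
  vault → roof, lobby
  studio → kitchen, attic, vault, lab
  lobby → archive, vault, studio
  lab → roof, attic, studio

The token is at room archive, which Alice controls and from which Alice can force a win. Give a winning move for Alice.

A0 = {attic}
A1: add {lab} — lab (Alice) has lab→attic.
A2: add {archive} — archive (Alice) has archive→lab.
A3 = A2; e.g. roof (Bob) can still go to vault. Fixed point.
From archive, successor lab is in the attractor (rank 1); the other successors lobby, studio are not.

lab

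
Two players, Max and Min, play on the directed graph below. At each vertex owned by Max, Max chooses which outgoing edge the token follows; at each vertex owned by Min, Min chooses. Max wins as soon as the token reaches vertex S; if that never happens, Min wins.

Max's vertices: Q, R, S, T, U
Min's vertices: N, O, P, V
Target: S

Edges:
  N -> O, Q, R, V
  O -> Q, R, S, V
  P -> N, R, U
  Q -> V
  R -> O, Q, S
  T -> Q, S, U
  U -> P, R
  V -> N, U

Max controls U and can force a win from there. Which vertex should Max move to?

A0 = {S}
A1: add {R, T} — R (Max) has R→S; T (Max) has T→S.
A2: add {U} — U (Max) has U→R.
A3 = A2; e.g. N (Min) can still go to O. Fixed point.
From U, successor R is in the attractor (rank 1); the other successor P is not.

R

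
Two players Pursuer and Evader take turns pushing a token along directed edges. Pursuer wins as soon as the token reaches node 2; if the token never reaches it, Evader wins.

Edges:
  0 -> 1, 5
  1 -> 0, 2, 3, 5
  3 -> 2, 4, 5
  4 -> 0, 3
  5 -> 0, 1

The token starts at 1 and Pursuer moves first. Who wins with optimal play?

Track states (vertex, player-to-move).
A0 = {(2,Pursuer), (2,Evader)}
A1: add {(1,Pursuer), (3,Pursuer)}.
(1,Pursuer) ∈ A1 ⇒ Pursuer forces the target.

Pursuer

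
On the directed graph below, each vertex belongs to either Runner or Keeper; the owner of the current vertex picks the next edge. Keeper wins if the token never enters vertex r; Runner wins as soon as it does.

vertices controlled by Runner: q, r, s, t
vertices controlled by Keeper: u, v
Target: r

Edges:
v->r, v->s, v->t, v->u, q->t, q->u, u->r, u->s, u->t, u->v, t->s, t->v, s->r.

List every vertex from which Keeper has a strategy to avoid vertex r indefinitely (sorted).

u, v

A0 = {r}
A1: add {s} — s (Runner) has s→r.
A2: add {t} — t (Runner) has t→s.
A3: add {q} — q (Runner) has q→t.
A4 = A3; e.g. u (Keeper) can still go to v. Fixed point.
Runner's attractor = {q, r, s, t}; Keeper avoids the target exactly from the complement.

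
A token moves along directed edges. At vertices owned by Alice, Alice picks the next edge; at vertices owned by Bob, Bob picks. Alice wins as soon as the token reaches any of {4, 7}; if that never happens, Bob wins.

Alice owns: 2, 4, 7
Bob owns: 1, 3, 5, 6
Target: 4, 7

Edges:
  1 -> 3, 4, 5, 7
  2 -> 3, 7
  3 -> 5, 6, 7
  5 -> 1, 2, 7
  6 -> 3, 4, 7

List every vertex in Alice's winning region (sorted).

A0 = {4, 7}
A1: add {2} — 2 (Alice) has 2→7.
A2 = A1; e.g. 1 (Bob) can still go to 3. Fixed point.
Alice's winning region = {2, 4, 7}.

2, 4, 7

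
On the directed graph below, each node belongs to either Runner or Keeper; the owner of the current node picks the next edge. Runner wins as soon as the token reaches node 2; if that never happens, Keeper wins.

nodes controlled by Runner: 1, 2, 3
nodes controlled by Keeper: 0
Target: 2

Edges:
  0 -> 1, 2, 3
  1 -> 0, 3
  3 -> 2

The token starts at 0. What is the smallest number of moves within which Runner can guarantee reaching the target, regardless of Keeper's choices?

3

A0 = {2}
A1: add {3} — 3 (Runner) has 3→2.
A2: add {1} — 1 (Runner) has 1→3.
A3: add {0} — 0 (Keeper): all of {1, 2, 3} already in.
A3 = all vertices. Fixed point.
0 enters the attractor at level 3, so Runner can force the target in 3 moves from there.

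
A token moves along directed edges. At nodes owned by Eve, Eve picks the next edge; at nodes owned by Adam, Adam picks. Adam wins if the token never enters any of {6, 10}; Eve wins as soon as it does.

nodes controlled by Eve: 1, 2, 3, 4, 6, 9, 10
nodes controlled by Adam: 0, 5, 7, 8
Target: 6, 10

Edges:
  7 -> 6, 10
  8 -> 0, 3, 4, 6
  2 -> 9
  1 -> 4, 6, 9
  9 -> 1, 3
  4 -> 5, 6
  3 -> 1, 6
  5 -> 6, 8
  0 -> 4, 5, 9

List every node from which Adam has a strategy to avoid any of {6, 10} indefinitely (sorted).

A0 = {6, 10}
A1: add {1, 3, 4, 7} — 1 (Eve) has 1→6; 3 (Eve) has 3→6; 4 (Eve) has 4→6; 7 (Adam): all of {6, 10} already in.
A2: add {9} — 9 (Eve) has 9→1.
A3: add {2} — 2 (Eve) has 2→9.
A4 = A3; e.g. 0 (Adam) can still go to 5. Fixed point.
Eve's attractor = {1, 2, 3, 4, 6, 7, 9, 10}; Adam avoids the target exactly from the complement.

0, 5, 8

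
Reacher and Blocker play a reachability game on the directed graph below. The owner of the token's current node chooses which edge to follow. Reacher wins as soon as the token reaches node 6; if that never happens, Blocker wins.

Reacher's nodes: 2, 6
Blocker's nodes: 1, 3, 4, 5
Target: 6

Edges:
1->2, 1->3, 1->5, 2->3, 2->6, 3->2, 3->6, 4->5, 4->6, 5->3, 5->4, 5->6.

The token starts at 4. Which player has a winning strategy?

Blocker

A0 = {6}
A1: add {2} — 2 (Reacher) has 2→6.
A2: add {3} — 3 (Blocker): all of {2, 6} already in.
A3 = A2; e.g. 1 (Blocker) can still go to 5. Fixed point.
4 never enters the attractor, so Blocker can avoid the target forever.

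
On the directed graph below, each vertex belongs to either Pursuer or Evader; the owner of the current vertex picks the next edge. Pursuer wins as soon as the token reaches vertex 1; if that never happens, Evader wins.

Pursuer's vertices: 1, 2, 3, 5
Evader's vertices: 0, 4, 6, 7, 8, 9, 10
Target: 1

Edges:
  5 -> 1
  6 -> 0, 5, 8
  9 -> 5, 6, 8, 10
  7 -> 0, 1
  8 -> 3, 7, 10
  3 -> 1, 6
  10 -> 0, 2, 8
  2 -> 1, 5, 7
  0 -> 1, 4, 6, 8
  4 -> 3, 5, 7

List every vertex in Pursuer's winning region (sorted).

A0 = {1}
A1: add {2, 3, 5} — 2 (Pursuer) has 2→1; 3 (Pursuer) has 3→1; 5 (Pursuer) has 5→1.
A2 = A1; e.g. 0 (Evader) can still go to 4. Fixed point.
Pursuer's winning region = {1, 2, 3, 5}.

1, 2, 3, 5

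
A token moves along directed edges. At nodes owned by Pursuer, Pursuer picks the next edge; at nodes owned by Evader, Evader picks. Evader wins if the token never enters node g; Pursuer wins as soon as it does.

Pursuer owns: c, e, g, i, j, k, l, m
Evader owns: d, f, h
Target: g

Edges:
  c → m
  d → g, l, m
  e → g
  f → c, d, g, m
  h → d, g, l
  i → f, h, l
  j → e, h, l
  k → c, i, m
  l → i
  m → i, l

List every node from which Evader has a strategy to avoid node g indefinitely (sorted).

c, d, f, h, i, k, l, m

A0 = {g}
A1: add {e} — e (Pursuer) has e→g.
A2: add {j} — j (Pursuer) has j→e.
A3 = A2; e.g. c (Pursuer) has no edge into A2. Fixed point.
Pursuer's attractor = {e, g, j}; Evader avoids the target exactly from the complement.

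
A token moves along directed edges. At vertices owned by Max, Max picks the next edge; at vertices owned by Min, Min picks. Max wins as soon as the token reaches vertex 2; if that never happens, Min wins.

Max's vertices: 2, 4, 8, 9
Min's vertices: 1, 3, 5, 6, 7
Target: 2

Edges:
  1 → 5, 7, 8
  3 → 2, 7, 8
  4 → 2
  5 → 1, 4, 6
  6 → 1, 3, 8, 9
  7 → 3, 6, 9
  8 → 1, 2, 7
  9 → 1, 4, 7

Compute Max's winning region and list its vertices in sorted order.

A0 = {2}
A1: add {4, 8} — 4 (Max) has 4→2; 8 (Max) has 8→2.
A2: add {9} — 9 (Max) has 9→4.
A3 = A2; e.g. 1 (Min) can still go to 5. Fixed point.
Max's winning region = {2, 4, 8, 9}.

2, 4, 8, 9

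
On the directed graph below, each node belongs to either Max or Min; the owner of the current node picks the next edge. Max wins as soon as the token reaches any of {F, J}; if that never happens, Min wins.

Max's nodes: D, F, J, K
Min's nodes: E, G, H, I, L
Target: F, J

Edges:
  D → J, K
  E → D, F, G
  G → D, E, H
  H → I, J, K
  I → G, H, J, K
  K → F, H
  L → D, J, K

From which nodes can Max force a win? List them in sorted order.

A0 = {F, J}
A1: add {D, K} — D (Max) has D→J; K (Max) has K→F.
A2: add {L} — L (Min): all of {D, J, K} already in.
A3 = A2; e.g. E (Min) can still go to G. Fixed point.
Max's winning region = {D, F, J, K, L}.

D, F, J, K, L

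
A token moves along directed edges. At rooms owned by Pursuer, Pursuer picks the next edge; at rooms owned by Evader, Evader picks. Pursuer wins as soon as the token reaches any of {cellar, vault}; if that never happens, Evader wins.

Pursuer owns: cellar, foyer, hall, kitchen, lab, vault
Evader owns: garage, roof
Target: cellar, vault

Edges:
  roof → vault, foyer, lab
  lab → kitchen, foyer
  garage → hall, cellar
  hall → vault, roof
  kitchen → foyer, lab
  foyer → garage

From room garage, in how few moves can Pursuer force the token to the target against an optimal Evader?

2

A0 = {cellar, vault}
A1: add {hall} — hall (Pursuer) has hall→vault.
A2: add {garage} — garage (Evader): all of {hall, cellar} already in.
garage enters the attractor at level 2, so Pursuer can force the target in 2 moves from there.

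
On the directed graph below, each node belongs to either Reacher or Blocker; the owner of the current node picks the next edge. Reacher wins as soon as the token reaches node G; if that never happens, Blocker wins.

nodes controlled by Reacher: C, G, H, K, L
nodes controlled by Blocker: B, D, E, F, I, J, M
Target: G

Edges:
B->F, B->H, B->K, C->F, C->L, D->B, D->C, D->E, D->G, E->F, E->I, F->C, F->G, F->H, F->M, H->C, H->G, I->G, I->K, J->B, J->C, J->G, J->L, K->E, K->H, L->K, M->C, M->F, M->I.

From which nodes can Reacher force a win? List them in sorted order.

A0 = {G}
A1: add {H} — H (Reacher) has H→G.
A2: add {K} — K (Reacher) has K→H.
A3: add {I, L} — I (Blocker): all of {G, K} already in; L (Reacher) has L→K.
A4: add {C} — C (Reacher) has C→L.
A5 = A4; e.g. B (Blocker) can still go to F. Fixed point.
Reacher's winning region = {C, G, H, I, K, L}.

C, G, H, I, K, L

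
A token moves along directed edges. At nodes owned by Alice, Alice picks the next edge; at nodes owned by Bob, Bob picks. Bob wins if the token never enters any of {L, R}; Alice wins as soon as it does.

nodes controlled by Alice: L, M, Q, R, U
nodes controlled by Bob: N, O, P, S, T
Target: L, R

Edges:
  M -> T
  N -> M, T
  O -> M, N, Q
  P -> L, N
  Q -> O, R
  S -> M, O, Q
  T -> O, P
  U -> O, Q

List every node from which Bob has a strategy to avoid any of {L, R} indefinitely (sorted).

A0 = {L, R}
A1: add {Q} — Q (Alice) has Q→R.
A2: add {U} — U (Alice) has U→Q.
A3 = A2; e.g. M (Alice) has no edge into A2. Fixed point.
Alice's attractor = {L, Q, R, U}; Bob avoids the target exactly from the complement.

M, N, O, P, S, T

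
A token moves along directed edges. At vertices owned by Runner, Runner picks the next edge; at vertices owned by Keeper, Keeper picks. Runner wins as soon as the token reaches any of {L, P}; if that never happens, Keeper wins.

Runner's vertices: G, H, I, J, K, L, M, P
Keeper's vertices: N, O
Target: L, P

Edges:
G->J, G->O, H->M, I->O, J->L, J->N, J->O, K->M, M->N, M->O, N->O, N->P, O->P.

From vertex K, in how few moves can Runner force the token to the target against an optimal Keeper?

3

A0 = {L, P}
A1: add {J, O} — J (Runner) has J→L; O (Keeper): all of {P} already in.
A2: add {G, I, M, N} — G (Runner) has G→J; I (Runner) has I→O; M (Runner) has M→O; N (Keeper): all of {O, P} already in.
A3: add {H, K} — H (Runner) has H→M; K (Runner) has K→M.
A3 = all vertices. Fixed point.
K enters the attractor at level 3, so Runner can force the target in 3 moves from there.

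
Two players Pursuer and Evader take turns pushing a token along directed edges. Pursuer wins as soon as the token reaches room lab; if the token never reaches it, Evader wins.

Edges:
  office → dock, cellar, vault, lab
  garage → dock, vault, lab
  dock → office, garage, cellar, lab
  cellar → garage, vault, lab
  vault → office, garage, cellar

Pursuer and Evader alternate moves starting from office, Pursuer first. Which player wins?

Track states (vertex, player-to-move).
A0 = {(lab,Pursuer), (lab,Evader)}
A1: add {(office,Pursuer), (garage,Pursuer), (dock,Pursuer), (cellar,Pursuer)}.
(office,Pursuer) ∈ A1 ⇒ Pursuer forces the target.

Pursuer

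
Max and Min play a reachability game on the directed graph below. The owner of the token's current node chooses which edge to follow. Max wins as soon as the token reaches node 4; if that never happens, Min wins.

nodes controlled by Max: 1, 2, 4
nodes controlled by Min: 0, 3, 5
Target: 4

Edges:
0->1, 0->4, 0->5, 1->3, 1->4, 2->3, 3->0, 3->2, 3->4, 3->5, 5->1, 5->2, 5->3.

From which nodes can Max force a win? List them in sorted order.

A0 = {4}
A1: add {1} — 1 (Max) has 1→4.
A2 = A1; e.g. 0 (Min) can still go to 5. Fixed point.
Max's winning region = {1, 4}.

1, 4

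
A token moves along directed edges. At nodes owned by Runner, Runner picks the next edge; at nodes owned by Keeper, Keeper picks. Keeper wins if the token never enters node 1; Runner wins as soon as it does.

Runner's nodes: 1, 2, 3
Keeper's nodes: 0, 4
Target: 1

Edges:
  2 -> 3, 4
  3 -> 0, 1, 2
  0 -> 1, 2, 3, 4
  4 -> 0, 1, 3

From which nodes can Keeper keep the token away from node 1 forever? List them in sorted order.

0, 4

A0 = {1}
A1: add {3} — 3 (Runner) has 3→1.
A2: add {2} — 2 (Runner) has 2→3.
A3 = A2; e.g. 0 (Keeper) can still go to 4. Fixed point.
Runner's attractor = {1, 2, 3}; Keeper avoids the target exactly from the complement.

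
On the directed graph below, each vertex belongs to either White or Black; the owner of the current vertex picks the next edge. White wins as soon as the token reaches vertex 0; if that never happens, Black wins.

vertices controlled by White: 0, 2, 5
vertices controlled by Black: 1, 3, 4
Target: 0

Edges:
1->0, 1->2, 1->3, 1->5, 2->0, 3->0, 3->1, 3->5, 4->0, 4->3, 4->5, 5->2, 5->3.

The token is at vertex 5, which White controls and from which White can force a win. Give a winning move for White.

A0 = {0}
A1: add {2} — 2 (White) has 2→0.
A2: add {5} — 5 (White) has 5→2.
A3 = A2; e.g. 1 (Black) can still go to 3. Fixed point.
From 5, successor 2 is in the attractor (rank 1); the other successor 3 is not.

2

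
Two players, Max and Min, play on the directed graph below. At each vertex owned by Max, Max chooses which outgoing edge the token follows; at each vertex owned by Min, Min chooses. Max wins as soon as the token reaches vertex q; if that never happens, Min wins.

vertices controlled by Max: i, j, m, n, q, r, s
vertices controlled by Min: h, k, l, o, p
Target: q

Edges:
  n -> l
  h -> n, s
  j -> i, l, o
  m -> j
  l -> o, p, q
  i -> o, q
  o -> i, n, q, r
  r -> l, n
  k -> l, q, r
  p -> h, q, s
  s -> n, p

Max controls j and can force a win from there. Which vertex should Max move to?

A0 = {q}
A1: add {i} — i (Max) has i→q.
A2: add {j} — j (Max) has j→i.
A3: add {m} — m (Max) has m→j.
A4 = A3; e.g. h (Min) can still go to n. Fixed point.
From j, successor i is in the attractor (rank 1); the other successors l, o are not.

i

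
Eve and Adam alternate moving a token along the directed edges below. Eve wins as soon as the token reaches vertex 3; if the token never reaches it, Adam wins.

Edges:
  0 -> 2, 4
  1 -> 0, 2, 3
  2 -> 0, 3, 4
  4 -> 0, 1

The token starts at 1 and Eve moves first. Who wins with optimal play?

Eve

Track states (vertex, player-to-move).
A0 = {(3,Eve), (3,Adam)}
A1: add {(1,Eve), (2,Eve)}.
(1,Eve) ∈ A1 ⇒ Eve forces the target.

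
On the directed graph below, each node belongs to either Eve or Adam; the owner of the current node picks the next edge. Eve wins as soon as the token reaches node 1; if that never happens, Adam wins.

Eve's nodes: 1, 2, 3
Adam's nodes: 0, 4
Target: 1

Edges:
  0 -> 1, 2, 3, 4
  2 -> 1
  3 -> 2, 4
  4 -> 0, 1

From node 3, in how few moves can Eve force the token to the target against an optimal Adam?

2

A0 = {1}
A1: add {2} — 2 (Eve) has 2→1.
A2: add {3} — 3 (Eve) has 3→2.
A3 = A2; e.g. 0 (Adam) can still go to 4. Fixed point.
3 enters the attractor at level 2, so Eve can force the target in 2 moves from there.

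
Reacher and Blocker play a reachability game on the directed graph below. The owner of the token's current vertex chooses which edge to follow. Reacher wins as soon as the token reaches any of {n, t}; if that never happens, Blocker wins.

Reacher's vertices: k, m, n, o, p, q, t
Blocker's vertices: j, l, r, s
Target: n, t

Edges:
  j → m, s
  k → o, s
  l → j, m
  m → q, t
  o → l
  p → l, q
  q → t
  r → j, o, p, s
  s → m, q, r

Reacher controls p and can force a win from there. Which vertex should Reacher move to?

A0 = {n, t}
A1: add {m, q} — m (Reacher) has m→t; q (Reacher) has q→t.
A2: add {p} — p (Reacher) has p→q.
A3 = A2; e.g. j (Blocker) can still go to s. Fixed point.
From p, successor q is in the attractor (rank 1); the other successor l is not.

q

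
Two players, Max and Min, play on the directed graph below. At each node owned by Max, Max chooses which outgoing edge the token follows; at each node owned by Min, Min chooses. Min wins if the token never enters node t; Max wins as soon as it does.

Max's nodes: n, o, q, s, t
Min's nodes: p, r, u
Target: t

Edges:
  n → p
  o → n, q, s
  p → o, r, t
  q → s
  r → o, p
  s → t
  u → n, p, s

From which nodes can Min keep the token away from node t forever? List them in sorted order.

n, p, r, u

A0 = {t}
A1: add {s} — s (Max) has s→t.
A2: add {o, q} — o (Max) has o→s; q (Max) has q→s.
A3 = A2; e.g. n (Max) has no edge into A2. Fixed point.
Max's attractor = {o, q, s, t}; Min avoids the target exactly from the complement.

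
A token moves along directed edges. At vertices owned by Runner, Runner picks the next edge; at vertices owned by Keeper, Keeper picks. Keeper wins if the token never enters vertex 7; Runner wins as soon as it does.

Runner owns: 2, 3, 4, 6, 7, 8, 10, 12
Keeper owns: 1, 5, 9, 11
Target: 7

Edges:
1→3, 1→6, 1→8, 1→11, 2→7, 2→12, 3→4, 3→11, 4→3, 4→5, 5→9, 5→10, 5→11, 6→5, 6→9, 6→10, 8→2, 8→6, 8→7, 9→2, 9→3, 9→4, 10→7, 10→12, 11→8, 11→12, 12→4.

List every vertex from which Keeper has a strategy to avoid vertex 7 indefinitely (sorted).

A0 = {7}
A1: add {2, 8, 10} — 2 (Runner) has 2→7; 8 (Runner) has 8→7; 10 (Runner) has 10→7.
A2: add {6} — 6 (Runner) has 6→10.
A3 = A2; e.g. 1 (Keeper) can still go to 3. Fixed point.
Runner's attractor = {2, 6, 7, 8, 10}; Keeper avoids the target exactly from the complement.

1, 3, 4, 5, 9, 11, 12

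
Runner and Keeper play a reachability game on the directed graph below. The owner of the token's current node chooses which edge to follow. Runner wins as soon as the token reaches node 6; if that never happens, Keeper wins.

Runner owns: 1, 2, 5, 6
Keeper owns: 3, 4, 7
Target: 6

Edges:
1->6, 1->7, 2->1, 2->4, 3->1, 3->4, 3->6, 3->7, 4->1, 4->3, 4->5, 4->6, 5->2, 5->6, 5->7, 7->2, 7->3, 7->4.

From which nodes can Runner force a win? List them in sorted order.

1, 2, 5, 6

A0 = {6}
A1: add {1, 5} — 1 (Runner) has 1→6; 5 (Runner) has 5→6.
A2: add {2} — 2 (Runner) has 2→1.
A3 = A2; e.g. 3 (Keeper) can still go to 4. Fixed point.
Runner's winning region = {1, 2, 5, 6}.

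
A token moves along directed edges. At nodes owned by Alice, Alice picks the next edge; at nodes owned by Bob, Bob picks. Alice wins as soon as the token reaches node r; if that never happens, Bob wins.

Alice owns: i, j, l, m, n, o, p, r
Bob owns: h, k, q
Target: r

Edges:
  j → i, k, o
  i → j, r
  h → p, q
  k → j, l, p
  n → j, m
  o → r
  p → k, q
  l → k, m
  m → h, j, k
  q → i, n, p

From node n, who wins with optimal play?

A0 = {r}
A1: add {i, o} — i (Alice) has i→r; o (Alice) has o→r.
A2: add {j} — j (Alice) has j→i.
A3: add {m, n} — m (Alice) has m→j; n (Alice) has n→j.
n ∈ A3, so Alice can force the target.

Alice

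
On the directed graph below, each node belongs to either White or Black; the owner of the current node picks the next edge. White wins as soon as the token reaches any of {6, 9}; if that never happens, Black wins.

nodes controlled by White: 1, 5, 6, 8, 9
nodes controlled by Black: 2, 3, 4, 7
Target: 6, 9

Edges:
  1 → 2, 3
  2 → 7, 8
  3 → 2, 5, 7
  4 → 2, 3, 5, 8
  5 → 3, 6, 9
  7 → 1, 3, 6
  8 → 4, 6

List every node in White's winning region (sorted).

A0 = {6, 9}
A1: add {5, 8} — 5 (White) has 5→6; 8 (White) has 8→6.
A2 = A1; e.g. 1 (White) has no edge into A1. Fixed point.
White's winning region = {5, 6, 8, 9}.

5, 6, 8, 9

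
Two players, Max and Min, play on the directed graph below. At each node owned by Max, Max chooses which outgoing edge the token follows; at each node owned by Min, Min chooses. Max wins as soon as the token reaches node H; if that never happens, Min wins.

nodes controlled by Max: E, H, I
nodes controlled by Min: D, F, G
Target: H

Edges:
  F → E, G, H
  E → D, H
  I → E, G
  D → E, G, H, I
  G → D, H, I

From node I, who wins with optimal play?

Max

A0 = {H}
A1: add {E} — E (Max) has E→H.
A2: add {I} — I (Max) has I→E.
A3 = A2; e.g. D (Min) can still go to G. Fixed point.
I ∈ A2, so Max can force the target.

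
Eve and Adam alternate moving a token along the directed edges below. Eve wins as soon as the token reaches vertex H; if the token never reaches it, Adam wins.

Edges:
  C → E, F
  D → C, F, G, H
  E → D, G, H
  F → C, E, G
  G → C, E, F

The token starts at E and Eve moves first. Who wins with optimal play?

Eve

Track states (vertex, player-to-move).
A0 = {(H,Eve), (H,Adam)}
A1: add {(D,Eve), (E,Eve)}.
(E,Eve) ∈ A1 ⇒ Eve forces the target.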